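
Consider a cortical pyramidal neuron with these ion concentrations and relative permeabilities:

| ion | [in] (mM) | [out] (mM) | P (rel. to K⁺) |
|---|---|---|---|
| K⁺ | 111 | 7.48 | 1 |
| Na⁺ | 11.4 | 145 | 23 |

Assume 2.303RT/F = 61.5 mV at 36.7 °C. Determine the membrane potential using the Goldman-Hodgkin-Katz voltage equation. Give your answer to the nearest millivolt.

Vm = 61.5 · log₁₀[(Σ P·[cation]ₒ + Σ P·[anion]ᵢ) / (Σ P·[cation]ᵢ + Σ P·[anion]ₒ)]
Numerator = 1×7.48 + 23×145 = 3342
Denominator = 1×111 + 23×11.4 = 373.2
Vm = 61.5 · log₁₀(8.9563) = 61.5 × (0.9521) = 58.56 mV

59 mV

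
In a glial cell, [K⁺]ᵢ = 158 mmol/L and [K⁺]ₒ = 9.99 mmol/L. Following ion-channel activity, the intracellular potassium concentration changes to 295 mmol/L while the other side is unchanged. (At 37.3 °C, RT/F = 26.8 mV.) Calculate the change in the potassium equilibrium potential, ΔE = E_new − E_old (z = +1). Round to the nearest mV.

-17 mV

E_old = (26.8/1)·ln(9.99/158) = -74.00 mV
E_new = (26.8/1)·ln(9.99/295) = -90.73 mV
ΔE = -90.73 − (-74.00) = -16.73 mV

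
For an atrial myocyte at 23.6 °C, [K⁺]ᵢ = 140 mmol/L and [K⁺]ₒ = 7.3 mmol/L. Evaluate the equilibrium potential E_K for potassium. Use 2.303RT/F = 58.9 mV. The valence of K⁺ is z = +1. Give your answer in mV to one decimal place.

-75.6 mV

E = (58.9/z) · log₁₀([K⁺]_out/[K⁺]_in) with z = +1.
= (58.9/1) · log₁₀(7.3/140) = 58.90 · log₁₀(0.05214)
= 58.90 · (-1.2828) = -75.56 mV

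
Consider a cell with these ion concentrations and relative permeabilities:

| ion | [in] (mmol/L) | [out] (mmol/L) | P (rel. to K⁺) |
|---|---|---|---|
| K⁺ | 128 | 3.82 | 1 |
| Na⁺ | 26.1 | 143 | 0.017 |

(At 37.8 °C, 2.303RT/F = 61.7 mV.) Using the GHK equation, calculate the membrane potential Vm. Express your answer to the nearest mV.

Vm = 61.7 · log₁₀[(Σ P·[cation]ₒ + Σ P·[anion]ᵢ) / (Σ P·[cation]ᵢ + Σ P·[anion]ₒ)]
Numerator = 1×3.82 + 0.017×143 = 6.251
Denominator = 1×128 + 0.017×26.1 = 128.4
Vm = 61.7 · log₁₀(0.048667) = 61.7 × (-1.3128) = -81.00 mV

-81 mV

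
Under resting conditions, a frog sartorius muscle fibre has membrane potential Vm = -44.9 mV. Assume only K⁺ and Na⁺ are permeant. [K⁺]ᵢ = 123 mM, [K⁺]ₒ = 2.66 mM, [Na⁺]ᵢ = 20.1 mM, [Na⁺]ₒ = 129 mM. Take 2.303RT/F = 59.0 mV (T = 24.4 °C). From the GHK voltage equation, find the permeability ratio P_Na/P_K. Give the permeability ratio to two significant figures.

0.15

Let α = P_Na/P_K. GHK: Vm = 59.0·log₁₀[(Kₒ + α·Naₒ)/(Kᵢ + α·Naᵢ)].
10^(Vm/59.0) = 10^(-44.9/59.0) = 0.17337
So 0.17337·(Kᵢ + α·Naᵢ) = Kₒ + α·Naₒ → α = (0.17337·123.0 − 2.66) / (129.0 − 0.17337·20.1)
α = (21.32 − 2.66) / (129.0 − 3.485) = 18.66/125.5 = 0.1487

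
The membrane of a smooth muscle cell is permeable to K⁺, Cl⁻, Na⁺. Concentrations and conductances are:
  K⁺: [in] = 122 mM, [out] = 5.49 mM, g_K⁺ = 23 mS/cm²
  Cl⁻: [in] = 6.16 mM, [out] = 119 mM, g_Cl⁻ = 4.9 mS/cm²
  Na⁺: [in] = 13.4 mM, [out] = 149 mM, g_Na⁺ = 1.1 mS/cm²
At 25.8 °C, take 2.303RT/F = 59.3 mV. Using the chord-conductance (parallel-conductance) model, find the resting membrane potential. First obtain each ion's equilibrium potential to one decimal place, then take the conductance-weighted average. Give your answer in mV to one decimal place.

E_K⁺ = (59.3/1)·log₁₀(5.49/122) = -79.9 mV
E_Cl⁻ = (59.3/-1)·log₁₀(119/6.16) = -76.3 mV
E_Na⁺ = (59.3/1)·log₁₀(149/13.4) = 62.0 mV
Vm = (Σ gᵢEᵢ)/(Σ gᵢ) = (23·-79.9 + 4.9·-76.3 + 1.1·62.0) / (23 + 4.9 + 1.1)
= -2143.37 / 29 = -73.91 mV

-73.9 mV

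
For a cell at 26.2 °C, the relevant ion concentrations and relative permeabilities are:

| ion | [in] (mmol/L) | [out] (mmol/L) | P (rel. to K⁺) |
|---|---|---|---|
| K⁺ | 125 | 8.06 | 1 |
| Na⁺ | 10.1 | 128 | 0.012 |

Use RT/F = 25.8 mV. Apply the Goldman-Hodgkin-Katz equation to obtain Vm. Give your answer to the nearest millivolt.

-66 mV

Vm = 25.8 · ln[(Σ P·[cation]ₒ + Σ P·[anion]ᵢ) / (Σ P·[cation]ᵢ + Σ P·[anion]ₒ)]
Numerator = 1×8.06 + 0.012×128 = 9.596
Denominator = 1×125 + 0.012×10.1 = 125.1
Vm = 25.8 · ln(0.076694) = 25.8 × (-2.5679) = -66.25 mV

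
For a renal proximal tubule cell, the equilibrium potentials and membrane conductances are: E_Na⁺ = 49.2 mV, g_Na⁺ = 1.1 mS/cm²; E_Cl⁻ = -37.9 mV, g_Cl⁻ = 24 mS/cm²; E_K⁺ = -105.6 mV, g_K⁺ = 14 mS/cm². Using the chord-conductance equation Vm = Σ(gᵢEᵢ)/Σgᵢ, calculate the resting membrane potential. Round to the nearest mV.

Σ gᵢEᵢ = 1.1·(49.2) + 24·(-37.9) + 14·(-105.6) = -2333.88
Σ gᵢ = 1.1 + 24 + 14 = 39.1
Vm = -2333.88 / 39.1 = -59.69 mV

-60 mV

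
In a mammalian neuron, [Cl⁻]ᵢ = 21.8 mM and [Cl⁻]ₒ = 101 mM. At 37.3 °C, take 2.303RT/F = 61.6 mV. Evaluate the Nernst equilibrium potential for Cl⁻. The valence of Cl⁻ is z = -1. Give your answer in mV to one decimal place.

-41.0 mV

E = (61.6/z) · log₁₀([Cl⁻]_out/[Cl⁻]_in) with z = -1.
For an anion, dividing by z = -1 reverses the sign.
= (61.6/-1) · log₁₀(101/21.8) = -61.60 · log₁₀(4.633)
= -61.60 · (0.6659) = -41.02 mV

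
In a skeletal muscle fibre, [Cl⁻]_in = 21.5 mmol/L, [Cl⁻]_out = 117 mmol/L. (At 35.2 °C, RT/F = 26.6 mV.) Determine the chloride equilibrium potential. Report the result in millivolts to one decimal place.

-45.1 mV

E = (26.6/z) · ln([Cl⁻]_out/[Cl⁻]_in) with z = -1.
For an anion, dividing by z = -1 reverses the sign.
= (26.6/-1) · ln(117/21.5) = -26.60 · ln(5.442)
= -26.60 · (1.6941) = -45.06 mV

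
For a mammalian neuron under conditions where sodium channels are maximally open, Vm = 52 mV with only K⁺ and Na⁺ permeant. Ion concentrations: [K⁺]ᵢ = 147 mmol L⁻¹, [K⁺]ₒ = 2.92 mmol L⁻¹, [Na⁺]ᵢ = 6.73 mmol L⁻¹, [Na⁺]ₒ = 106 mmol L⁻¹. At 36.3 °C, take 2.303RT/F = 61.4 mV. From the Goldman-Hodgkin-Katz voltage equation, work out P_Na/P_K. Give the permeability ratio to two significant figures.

18

Let α = P_Na/P_K. GHK: Vm = 61.4·log₁₀[(Kₒ + α·Naₒ)/(Kᵢ + α·Naᵢ)].
10^(Vm/61.4) = 10^(52.0/61.4) = 7.0292
So 7.0292·(Kᵢ + α·Naᵢ) = Kₒ + α·Naₒ → α = (7.0292·147.0 − 2.92) / (106.0 − 7.0292·6.73)
α = (1033 − 2.92) / (106.0 − 47.31) = 1030/58.69 = 17.56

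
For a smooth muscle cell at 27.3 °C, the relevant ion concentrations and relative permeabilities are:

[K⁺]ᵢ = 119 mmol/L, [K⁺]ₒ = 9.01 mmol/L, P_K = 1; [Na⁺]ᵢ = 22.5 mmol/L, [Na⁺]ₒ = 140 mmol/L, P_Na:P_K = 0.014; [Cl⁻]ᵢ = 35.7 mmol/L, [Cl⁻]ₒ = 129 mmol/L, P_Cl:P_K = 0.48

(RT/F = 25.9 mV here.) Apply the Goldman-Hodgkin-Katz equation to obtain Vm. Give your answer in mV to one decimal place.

Vm = 25.9 · ln[(Σ P·[cation]ₒ + Σ P·[anion]ᵢ) / (Σ P·[cation]ᵢ + Σ P·[anion]ₒ)]
Numerator = 1×9.01 + 0.014×140 + 0.48×35.7 = 28.11
Denominator = 1×119 + 0.014×22.5 + 0.48×129 = 181.2
Vm = 25.9 · ln(0.15508) = 25.9 × (-1.8638) = -48.27 mV

-48.3 mV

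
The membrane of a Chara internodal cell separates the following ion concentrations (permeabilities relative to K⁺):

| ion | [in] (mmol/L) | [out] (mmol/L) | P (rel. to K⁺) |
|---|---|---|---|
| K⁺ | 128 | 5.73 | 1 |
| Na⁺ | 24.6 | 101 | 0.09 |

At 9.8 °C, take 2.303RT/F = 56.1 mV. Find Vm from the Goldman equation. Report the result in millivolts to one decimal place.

-52.9 mV

Vm = 56.1 · log₁₀[(Σ P·[cation]ₒ + Σ P·[anion]ᵢ) / (Σ P·[cation]ᵢ + Σ P·[anion]ₒ)]
Numerator = 1×5.73 + 0.09×101 = 14.82
Denominator = 1×128 + 0.09×24.6 = 130.2
Vm = 56.1 · log₁₀(0.11381) = 56.1 × (-0.9438) = -52.95 mV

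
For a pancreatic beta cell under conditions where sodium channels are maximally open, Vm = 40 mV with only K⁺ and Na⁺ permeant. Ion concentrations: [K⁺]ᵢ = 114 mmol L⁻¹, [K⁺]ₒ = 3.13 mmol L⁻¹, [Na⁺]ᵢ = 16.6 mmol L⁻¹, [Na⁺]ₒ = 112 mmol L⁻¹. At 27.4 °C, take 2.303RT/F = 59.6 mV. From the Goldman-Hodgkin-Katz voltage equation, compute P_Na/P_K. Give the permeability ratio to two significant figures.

Let α = P_Na/P_K. GHK: Vm = 59.6·log₁₀[(Kₒ + α·Naₒ)/(Kᵢ + α·Naᵢ)].
10^(Vm/59.6) = 10^(40.0/59.6) = 4.6897
So 4.6897·(Kᵢ + α·Naᵢ) = Kₒ + α·Naₒ → α = (4.6897·114.0 − 3.13) / (112.0 − 4.6897·16.6)
α = (534.6 − 3.13) / (112.0 − 77.85) = 531.5/34.15 = 15.56

16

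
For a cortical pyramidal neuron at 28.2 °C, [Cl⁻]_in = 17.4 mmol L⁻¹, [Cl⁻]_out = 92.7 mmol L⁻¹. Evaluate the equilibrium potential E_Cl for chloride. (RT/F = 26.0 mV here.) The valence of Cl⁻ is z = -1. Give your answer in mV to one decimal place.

E = (26.0/z) · ln([Cl⁻]_out/[Cl⁻]_in) with z = -1.
For an anion, dividing by z = -1 reverses the sign.
= (26.0/-1) · ln(92.7/17.4) = -26.00 · ln(5.328)
= -26.00 · (1.6729) = -43.50 mV

-43.5 mV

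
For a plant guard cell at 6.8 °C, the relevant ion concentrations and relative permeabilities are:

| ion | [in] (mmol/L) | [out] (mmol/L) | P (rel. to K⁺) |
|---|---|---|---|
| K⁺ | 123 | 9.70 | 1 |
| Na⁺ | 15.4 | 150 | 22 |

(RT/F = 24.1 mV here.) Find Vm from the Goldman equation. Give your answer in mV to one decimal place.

47.5 mV

Vm = 24.1 · ln[(Σ P·[cation]ₒ + Σ P·[anion]ᵢ) / (Σ P·[cation]ᵢ + Σ P·[anion]ₒ)]
Numerator = 1×9.70 + 22×150 = 3310
Denominator = 1×123 + 22×15.4 = 461.8
Vm = 24.1 · ln(7.167) = 24.1 × (1.9695) = 47.46 mV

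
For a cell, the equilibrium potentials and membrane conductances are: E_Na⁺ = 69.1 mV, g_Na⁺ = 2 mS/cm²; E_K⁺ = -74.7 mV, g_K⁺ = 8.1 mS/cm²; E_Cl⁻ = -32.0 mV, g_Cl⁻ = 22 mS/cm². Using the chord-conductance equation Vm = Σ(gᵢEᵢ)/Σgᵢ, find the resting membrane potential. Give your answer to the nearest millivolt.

Σ gᵢEᵢ = 2·(69.1) + 8.1·(-74.7) + 22·(-32.0) = -1170.87
Σ gᵢ = 2 + 8.1 + 22 = 32.1
Vm = -1170.87 / 32.1 = -36.48 mV

-36 mV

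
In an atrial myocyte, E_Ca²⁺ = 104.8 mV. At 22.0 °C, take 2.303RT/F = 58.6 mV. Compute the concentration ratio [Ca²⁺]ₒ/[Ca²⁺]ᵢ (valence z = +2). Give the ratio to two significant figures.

3800

log₁₀([out]/[in]) = E·z/(58.6) = 104.8 × 2 / 58.6 = 3.5768
[out]/[in] = 10^(3.5768) = 3774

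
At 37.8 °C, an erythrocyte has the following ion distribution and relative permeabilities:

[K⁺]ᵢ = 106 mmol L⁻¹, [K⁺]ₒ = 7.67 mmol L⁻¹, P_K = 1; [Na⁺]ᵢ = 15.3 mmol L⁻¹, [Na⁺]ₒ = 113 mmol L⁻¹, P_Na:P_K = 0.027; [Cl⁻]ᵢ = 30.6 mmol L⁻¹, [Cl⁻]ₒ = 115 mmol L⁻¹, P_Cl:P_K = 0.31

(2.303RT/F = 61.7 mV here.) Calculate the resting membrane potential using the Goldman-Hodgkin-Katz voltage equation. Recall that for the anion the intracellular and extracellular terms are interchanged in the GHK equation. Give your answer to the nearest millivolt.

-52 mV

Vm = 61.7 · log₁₀[(Σ P·[cation]ₒ + Σ P·[anion]ᵢ) / (Σ P·[cation]ᵢ + Σ P·[anion]ₒ)]
Numerator = 1×7.67 + 0.027×113 + 0.31×30.6 = 20.21
Denominator = 1×106 + 0.027×15.3 + 0.31×115 = 142.1
Vm = 61.7 · log₁₀(0.14224) = 61.7 × (-0.8470) = -52.26 mV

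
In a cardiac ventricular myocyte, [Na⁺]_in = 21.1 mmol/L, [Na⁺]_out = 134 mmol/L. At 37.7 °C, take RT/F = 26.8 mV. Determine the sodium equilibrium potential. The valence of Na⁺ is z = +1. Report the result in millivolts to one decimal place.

E = (26.8/z) · ln([Na⁺]_out/[Na⁺]_in) with z = +1.
= (26.8/1) · ln(134/21.1) = 26.80 · ln(6.351)
= 26.80 · (1.8486) = 49.54 mV

49.5 mV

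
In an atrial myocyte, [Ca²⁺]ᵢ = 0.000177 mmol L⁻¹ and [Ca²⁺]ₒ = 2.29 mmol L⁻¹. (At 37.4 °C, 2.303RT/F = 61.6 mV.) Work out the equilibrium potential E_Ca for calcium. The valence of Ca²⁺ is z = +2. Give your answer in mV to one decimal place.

E = (61.6/z) · log₁₀([Ca²⁺]_out/[Ca²⁺]_in) with z = +2.
= (61.6/2) · log₁₀(2.29/0.000177) = 30.80 · log₁₀(1.294e+04)
= 30.80 · (4.1119) = 126.65 mV

126.6 mV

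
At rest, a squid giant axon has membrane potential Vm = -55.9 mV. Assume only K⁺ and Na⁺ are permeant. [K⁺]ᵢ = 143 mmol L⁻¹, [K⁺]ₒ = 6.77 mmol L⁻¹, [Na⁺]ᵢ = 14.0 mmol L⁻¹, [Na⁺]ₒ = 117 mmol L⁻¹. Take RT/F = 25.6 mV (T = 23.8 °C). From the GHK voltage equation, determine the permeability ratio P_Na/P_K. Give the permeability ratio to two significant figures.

Let α = P_Na/P_K. GHK: Vm = 25.6·ln[(Kₒ + α·Naₒ)/(Kᵢ + α·Naᵢ)].
e^(Vm/25.6) = e^(-55.9/25.6) = 0.11264
So 0.11264·(Kᵢ + α·Naᵢ) = Kₒ + α·Naₒ → α = (0.11264·143.0 − 6.77) / (117.0 − 0.11264·14.0)
α = (16.11 − 6.77) / (117.0 − 1.577) = 9.337/115.4 = 0.08089

0.081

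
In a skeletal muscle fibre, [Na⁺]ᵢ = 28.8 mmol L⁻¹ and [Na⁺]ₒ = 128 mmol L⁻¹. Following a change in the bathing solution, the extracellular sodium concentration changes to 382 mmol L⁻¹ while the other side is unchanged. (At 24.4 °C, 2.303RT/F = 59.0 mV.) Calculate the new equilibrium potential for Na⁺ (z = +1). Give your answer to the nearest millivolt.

After the shift: [Na⁺]_out = 382, [Na⁺]_in = 28.8 mmol L⁻¹.
E_new = (59.0/1)·log₁₀(382/28.8) = 59.00 · (1.1227) = 66.24 mV

66 mV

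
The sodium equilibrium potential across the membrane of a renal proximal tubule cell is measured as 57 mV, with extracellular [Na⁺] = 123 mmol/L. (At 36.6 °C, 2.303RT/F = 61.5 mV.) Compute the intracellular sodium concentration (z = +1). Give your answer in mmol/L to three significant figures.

Nernst: E = (61.5/1) · log₁₀([out]/[in]), so log₁₀([out]/[in]) = 57.0 × 1 / 61.5 = 0.9268.
[out]/[in] = 10^(0.9268) = 8.449.
[in] = 123 / 8.449 = 14.56 mmol/L.

14.6 mmol/L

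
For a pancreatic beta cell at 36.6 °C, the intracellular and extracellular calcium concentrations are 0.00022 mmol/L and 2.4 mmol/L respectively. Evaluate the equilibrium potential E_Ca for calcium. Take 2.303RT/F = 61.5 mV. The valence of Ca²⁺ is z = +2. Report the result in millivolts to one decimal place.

E = (61.5/z) · log₁₀([Ca²⁺]_out/[Ca²⁺]_in) with z = +2.
= (61.5/2) · log₁₀(2.4/0.00022) = 30.75 · log₁₀(1.091e+04)
= 30.75 · (4.0378) = 124.16 mV

124.2 mV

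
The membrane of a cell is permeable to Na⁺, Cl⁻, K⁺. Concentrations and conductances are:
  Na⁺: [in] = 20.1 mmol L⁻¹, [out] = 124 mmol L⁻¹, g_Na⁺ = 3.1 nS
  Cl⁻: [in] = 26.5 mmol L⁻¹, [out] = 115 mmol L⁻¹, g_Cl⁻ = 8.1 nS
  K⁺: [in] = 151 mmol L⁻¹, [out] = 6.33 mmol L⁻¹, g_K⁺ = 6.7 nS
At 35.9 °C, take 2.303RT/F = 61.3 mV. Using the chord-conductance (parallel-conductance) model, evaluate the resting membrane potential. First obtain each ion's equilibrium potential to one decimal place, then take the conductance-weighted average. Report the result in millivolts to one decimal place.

-40.9 mV

E_Na⁺ = (61.3/1)·log₁₀(124/20.1) = 48.4 mV
E_Cl⁻ = (61.3/-1)·log₁₀(115/26.5) = -39.1 mV
E_K⁺ = (61.3/1)·log₁₀(6.33/151) = -84.4 mV
Vm = (Σ gᵢEᵢ)/(Σ gᵢ) = (3.1·48.4 + 8.1·-39.1 + 6.7·-84.4) / (3.1 + 8.1 + 6.7)
= -732.15 / 17.9 = -40.90 mV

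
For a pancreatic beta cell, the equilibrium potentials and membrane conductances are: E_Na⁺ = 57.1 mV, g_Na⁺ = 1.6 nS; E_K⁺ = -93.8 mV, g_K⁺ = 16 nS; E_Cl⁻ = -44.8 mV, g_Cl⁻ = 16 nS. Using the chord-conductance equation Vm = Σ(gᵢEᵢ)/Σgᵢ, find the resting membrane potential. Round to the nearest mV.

-63 mV

Σ gᵢEᵢ = 1.6·(57.1) + 16·(-93.8) + 16·(-44.8) = -2126.24
Σ gᵢ = 1.6 + 16 + 16 = 33.6
Vm = -2126.24 / 33.6 = -63.28 mV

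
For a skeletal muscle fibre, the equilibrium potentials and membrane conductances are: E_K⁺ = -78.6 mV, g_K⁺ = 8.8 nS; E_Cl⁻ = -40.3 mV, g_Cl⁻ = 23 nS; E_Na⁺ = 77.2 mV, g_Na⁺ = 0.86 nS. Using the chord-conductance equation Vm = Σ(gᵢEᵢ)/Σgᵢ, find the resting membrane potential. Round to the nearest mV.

Σ gᵢEᵢ = 8.8·(-78.6) + 23·(-40.3) + 0.86·(77.2) = -1552.19
Σ gᵢ = 8.8 + 23 + 0.86 = 32.66
Vm = -1552.19 / 32.66 = -47.53 mV

-48 mV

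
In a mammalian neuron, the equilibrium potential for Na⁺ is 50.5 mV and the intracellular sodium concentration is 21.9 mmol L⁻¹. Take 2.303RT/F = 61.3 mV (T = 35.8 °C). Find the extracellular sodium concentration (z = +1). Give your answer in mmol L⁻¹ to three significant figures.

146 mmol L⁻¹

Nernst: E = (61.3/1) · log₁₀([out]/[in]), so log₁₀([out]/[in]) = 50.5 × 1 / 61.3 = 0.8238.
[out]/[in] = 10^(0.8238) = 6.665.
[out] = 6.665 × 21.9 = 146 mmol L⁻¹.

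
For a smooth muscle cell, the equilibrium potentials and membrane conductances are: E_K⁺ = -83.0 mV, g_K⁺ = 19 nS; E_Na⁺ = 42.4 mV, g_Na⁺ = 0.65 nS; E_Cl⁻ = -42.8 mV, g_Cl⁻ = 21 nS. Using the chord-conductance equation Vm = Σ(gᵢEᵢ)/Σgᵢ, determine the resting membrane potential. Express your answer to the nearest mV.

Σ gᵢEᵢ = 19·(-83.0) + 0.65·(42.4) + 21·(-42.8) = -2448.24
Σ gᵢ = 19 + 0.65 + 21 = 40.65
Vm = -2448.24 / 40.65 = -60.23 mV

-60 mV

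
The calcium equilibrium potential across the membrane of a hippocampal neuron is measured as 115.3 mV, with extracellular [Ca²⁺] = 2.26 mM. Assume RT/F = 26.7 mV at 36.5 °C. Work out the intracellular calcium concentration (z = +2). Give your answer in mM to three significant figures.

0.000401 mM

Nernst: E = (26.7/2) · ln([out]/[in]), so ln([out]/[in]) = 115.3 × 2 / 26.7 = 8.6367.
[out]/[in] = e^(8.6367) = 5635.
[in] = 2.26 / 5635 = 0.0004011 mM.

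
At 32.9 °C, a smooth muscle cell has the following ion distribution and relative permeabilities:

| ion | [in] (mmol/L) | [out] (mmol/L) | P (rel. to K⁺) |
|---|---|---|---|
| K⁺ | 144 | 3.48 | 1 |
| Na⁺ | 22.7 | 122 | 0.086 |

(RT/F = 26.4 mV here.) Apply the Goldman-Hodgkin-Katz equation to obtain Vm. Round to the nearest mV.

-62 mV

Vm = 26.4 · ln[(Σ P·[cation]ₒ + Σ P·[anion]ᵢ) / (Σ P·[cation]ᵢ + Σ P·[anion]ₒ)]
Numerator = 1×3.48 + 0.086×122 = 13.97
Denominator = 1×144 + 0.086×22.7 = 146
Vm = 26.4 · ln(0.09573) = 26.4 × (-2.3462) = -61.94 mV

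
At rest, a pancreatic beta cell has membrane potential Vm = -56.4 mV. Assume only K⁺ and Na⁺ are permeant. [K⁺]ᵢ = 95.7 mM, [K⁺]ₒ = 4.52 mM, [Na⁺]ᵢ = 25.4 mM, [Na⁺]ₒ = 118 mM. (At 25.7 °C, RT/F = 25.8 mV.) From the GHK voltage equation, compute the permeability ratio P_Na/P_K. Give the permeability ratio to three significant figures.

Let α = P_Na/P_K. GHK: Vm = 25.8·ln[(Kₒ + α·Naₒ)/(Kᵢ + α·Naᵢ)].
e^(Vm/25.8) = e^(-56.4/25.8) = 0.11236
So 0.11236·(Kᵢ + α·Naᵢ) = Kₒ + α·Naₒ → α = (0.11236·95.7 − 4.52) / (118.0 − 0.11236·25.4)
α = (10.75 − 4.52) / (118.0 − 2.854) = 6.233/115.1 = 0.05413

0.0541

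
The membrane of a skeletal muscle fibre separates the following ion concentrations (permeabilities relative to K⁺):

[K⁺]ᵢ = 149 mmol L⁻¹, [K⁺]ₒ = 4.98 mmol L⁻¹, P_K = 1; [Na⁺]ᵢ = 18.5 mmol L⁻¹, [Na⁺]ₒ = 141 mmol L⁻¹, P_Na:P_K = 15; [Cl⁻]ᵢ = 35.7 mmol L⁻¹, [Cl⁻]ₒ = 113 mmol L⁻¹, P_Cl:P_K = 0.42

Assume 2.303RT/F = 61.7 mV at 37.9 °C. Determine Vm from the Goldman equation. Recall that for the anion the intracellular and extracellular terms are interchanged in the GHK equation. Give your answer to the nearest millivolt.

Vm = 61.7 · log₁₀[(Σ P·[cation]ₒ + Σ P·[anion]ᵢ) / (Σ P·[cation]ᵢ + Σ P·[anion]ₒ)]
Numerator = 1×4.98 + 15×141 + 0.42×35.7 = 2135
Denominator = 1×149 + 15×18.5 + 0.42×113 = 474
Vm = 61.7 · log₁₀(4.5045) = 61.7 × (0.6537) = 40.33 mV

40 mV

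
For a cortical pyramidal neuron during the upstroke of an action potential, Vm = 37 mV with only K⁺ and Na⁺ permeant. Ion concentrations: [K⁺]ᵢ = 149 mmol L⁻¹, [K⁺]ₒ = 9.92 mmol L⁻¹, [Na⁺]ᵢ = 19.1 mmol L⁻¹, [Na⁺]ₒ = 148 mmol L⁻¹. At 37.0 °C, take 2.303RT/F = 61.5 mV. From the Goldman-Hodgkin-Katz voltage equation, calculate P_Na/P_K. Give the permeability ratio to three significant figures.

8.17

Let α = P_Na/P_K. GHK: Vm = 61.5·log₁₀[(Kₒ + α·Naₒ)/(Kᵢ + α·Naᵢ)].
10^(Vm/61.5) = 10^(37.0/61.5) = 3.996
So 3.996·(Kᵢ + α·Naᵢ) = Kₒ + α·Naₒ → α = (3.996·149.0 − 9.92) / (148.0 − 3.996·19.1)
α = (595.4 − 9.92) / (148.0 − 76.32) = 585.5/71.68 = 8.168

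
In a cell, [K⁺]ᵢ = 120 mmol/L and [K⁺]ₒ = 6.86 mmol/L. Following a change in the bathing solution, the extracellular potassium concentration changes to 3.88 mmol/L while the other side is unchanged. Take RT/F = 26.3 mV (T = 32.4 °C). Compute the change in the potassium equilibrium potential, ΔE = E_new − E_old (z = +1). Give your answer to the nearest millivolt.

-15 mV

E_old = (26.3/1)·ln(6.86/120) = -75.26 mV
E_new = (26.3/1)·ln(3.88/120) = -90.25 mV
ΔE = -90.25 − (-75.26) = -14.99 mV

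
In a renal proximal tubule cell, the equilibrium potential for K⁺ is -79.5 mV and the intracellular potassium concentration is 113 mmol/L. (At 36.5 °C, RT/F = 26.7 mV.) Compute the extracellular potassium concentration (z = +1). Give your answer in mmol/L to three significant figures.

5.75 mmol/L

Nernst: E = (26.7/1) · ln([out]/[in]), so ln([out]/[in]) = -79.5 × 1 / 26.7 = -2.9775.
[out]/[in] = e^(-2.9775) = 0.05092.
[out] = 0.05092 × 113 = 5.754 mmol/L.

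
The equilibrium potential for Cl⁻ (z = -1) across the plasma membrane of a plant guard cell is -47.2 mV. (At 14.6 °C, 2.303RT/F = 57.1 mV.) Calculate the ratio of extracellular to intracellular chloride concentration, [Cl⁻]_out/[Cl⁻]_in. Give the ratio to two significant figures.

6.7

log₁₀([out]/[in]) = E·z/(57.1) = -47.2 × -1 / 57.1 = 0.8266
[out]/[in] = 10^(0.8266) = 6.708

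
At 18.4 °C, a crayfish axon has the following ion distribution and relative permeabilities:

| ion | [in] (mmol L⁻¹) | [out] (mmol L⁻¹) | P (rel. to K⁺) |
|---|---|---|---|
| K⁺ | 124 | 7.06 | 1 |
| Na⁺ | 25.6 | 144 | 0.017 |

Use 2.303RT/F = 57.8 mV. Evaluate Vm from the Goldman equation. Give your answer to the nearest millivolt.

-65 mV

Vm = 57.8 · log₁₀[(Σ P·[cation]ₒ + Σ P·[anion]ᵢ) / (Σ P·[cation]ᵢ + Σ P·[anion]ₒ)]
Numerator = 1×7.06 + 0.017×144 = 9.508
Denominator = 1×124 + 0.017×25.6 = 124.4
Vm = 57.8 · log₁₀(0.076409) = 57.8 × (-1.1169) = -64.55 mV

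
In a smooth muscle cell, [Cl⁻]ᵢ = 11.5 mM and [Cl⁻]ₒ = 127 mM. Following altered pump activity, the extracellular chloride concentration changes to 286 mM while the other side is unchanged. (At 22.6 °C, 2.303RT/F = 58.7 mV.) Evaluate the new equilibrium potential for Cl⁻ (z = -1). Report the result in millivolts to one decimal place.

-81.9 mV

After the shift: [Cl⁻]_out = 286, [Cl⁻]_in = 11.5 mM.
E_new = (58.7/-1)·log₁₀(286/11.5) = -58.70 · (1.3957) = -81.93 mV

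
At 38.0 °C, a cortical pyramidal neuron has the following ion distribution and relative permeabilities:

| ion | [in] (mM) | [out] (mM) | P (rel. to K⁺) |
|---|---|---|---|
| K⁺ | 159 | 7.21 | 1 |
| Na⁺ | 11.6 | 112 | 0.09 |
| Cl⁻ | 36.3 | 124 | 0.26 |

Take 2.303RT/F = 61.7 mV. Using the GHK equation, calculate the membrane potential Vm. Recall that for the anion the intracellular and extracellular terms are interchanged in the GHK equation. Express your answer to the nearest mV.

Vm = 61.7 · log₁₀[(Σ P·[cation]ₒ + Σ P·[anion]ᵢ) / (Σ P·[cation]ᵢ + Σ P·[anion]ₒ)]
Numerator = 1×7.21 + 0.09×112 + 0.26×36.3 = 26.73
Denominator = 1×159 + 0.09×11.6 + 0.26×124 = 192.3
Vm = 61.7 · log₁₀(0.139) = 61.7 × (-0.8570) = -52.88 mV

-53 mV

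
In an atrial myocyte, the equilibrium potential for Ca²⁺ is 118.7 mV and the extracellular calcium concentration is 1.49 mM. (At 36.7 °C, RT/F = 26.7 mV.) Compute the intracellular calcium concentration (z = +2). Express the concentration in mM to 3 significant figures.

Nernst: E = (26.7/2) · ln([out]/[in]), so ln([out]/[in]) = 118.7 × 2 / 26.7 = 8.8914.
[out]/[in] = e^(8.8914) = 7269.
[in] = 1.49 / 7269 = 0.000205 mM.

0.000205 mM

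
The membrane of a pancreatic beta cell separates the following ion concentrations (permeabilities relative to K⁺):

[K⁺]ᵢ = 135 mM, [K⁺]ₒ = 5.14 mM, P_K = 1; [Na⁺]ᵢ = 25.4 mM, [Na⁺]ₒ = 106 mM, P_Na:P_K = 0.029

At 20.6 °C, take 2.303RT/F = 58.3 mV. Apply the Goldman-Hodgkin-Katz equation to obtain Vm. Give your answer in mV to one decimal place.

-71.0 mV

Vm = 58.3 · log₁₀[(Σ P·[cation]ₒ + Σ P·[anion]ᵢ) / (Σ P·[cation]ᵢ + Σ P·[anion]ₒ)]
Numerator = 1×5.14 + 0.029×106 = 8.214
Denominator = 1×135 + 0.029×25.4 = 135.7
Vm = 58.3 · log₁₀(0.060514) = 58.3 × (-1.2181) = -71.02 mV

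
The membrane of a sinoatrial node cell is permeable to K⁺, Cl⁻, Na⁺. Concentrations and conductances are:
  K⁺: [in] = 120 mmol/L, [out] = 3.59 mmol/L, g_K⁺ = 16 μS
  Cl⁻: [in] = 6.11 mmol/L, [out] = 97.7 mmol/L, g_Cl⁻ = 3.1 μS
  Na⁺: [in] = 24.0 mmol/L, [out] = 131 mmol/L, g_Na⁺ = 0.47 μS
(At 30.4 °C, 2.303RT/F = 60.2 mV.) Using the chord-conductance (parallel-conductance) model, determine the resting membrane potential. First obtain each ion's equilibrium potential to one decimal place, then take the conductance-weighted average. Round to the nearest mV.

E_K⁺ = (60.2/1)·log₁₀(3.59/120) = -91.8 mV
E_Cl⁻ = (60.2/-1)·log₁₀(97.7/6.11) = -72.5 mV
E_Na⁺ = (60.2/1)·log₁₀(131/24.0) = 44.4 mV
Vm = (Σ gᵢEᵢ)/(Σ gᵢ) = (16·-91.8 + 3.1·-72.5 + 0.47·44.4) / (16 + 3.1 + 0.47)
= -1672.68 / 19.57 = -85.47 mV

-85 mV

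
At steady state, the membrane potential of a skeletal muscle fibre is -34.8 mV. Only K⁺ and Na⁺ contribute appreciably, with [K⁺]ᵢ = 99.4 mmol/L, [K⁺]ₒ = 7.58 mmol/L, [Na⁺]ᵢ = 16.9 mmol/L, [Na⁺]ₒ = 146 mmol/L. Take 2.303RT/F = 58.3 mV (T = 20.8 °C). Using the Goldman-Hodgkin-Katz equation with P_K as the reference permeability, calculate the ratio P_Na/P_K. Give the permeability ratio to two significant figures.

0.12

Let α = P_Na/P_K. GHK: Vm = 58.3·log₁₀[(Kₒ + α·Naₒ)/(Kᵢ + α·Naᵢ)].
10^(Vm/58.3) = 10^(-34.8/58.3) = 0.25298
So 0.25298·(Kᵢ + α·Naᵢ) = Kₒ + α·Naₒ → α = (0.25298·99.4 − 7.58) / (146.0 − 0.25298·16.9)
α = (25.15 − 7.58) / (146.0 − 4.275) = 17.57/141.7 = 0.1239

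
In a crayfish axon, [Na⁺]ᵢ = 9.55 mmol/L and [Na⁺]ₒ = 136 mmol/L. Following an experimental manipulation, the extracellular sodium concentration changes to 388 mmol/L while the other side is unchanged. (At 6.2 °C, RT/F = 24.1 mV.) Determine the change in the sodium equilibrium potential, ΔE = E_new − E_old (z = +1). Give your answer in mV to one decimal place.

25.3 mV

E_old = (24.1/1)·ln(136/9.55) = 64.01 mV
E_new = (24.1/1)·ln(388/9.55) = 89.28 mV
ΔE = 89.28 − (64.01) = 25.27 mV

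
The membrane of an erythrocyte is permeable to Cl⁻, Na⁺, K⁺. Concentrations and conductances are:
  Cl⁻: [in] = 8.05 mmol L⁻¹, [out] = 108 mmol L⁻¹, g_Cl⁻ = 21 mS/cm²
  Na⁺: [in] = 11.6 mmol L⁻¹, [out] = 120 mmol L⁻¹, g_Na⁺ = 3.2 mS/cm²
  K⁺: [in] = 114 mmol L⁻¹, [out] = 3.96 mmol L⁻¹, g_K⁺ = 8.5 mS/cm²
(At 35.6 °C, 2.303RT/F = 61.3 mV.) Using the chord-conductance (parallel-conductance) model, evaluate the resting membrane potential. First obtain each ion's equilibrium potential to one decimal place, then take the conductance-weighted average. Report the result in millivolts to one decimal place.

-61.5 mV

E_Cl⁻ = (61.3/-1)·log₁₀(108/8.05) = -69.1 mV
E_Na⁺ = (61.3/1)·log₁₀(120/11.6) = 62.2 mV
E_K⁺ = (61.3/1)·log₁₀(3.96/114) = -89.4 mV
Vm = (Σ gᵢEᵢ)/(Σ gᵢ) = (21·-69.1 + 3.2·62.2 + 8.5·-89.4) / (21 + 3.2 + 8.5)
= -2011.96 / 32.7 = -61.53 mV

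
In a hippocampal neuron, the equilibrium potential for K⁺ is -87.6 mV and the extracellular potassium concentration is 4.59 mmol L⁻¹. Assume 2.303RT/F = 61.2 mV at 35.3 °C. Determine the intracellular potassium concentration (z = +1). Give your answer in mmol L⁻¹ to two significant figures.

Nernst: E = (61.2/1) · log₁₀([out]/[in]), so log₁₀([out]/[in]) = -87.6 × 1 / 61.2 = -1.4314.
[out]/[in] = 10^(-1.4314) = 0.03704.
[in] = 4.59 / 0.03704 = 123.9 mmol L⁻¹.

120 mmol L⁻¹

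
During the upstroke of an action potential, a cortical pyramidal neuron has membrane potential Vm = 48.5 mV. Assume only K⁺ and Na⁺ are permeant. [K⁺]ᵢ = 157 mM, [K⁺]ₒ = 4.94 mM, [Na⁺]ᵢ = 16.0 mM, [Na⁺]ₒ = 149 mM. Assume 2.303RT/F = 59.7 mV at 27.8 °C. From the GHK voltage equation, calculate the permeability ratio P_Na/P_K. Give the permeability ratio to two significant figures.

22

Let α = P_Na/P_K. GHK: Vm = 59.7·log₁₀[(Kₒ + α·Naₒ)/(Kᵢ + α·Naᵢ)].
10^(Vm/59.7) = 10^(48.5/59.7) = 6.4923
So 6.4923·(Kᵢ + α·Naᵢ) = Kₒ + α·Naₒ → α = (6.4923·157.0 − 4.94) / (149.0 − 6.4923·16.0)
α = (1019 − 4.94) / (149.0 − 103.9) = 1014/45.12 = 22.48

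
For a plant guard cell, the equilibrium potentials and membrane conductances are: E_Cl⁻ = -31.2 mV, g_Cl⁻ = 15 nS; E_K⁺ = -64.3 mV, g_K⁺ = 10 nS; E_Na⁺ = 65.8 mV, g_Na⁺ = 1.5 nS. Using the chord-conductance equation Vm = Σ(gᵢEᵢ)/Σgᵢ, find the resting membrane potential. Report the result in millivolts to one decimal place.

-38.2 mV

Σ gᵢEᵢ = 15·(-31.2) + 10·(-64.3) + 1.5·(65.8) = -1012.30
Σ gᵢ = 15 + 10 + 1.5 = 26.5
Vm = -1012.30 / 26.5 = -38.20 mV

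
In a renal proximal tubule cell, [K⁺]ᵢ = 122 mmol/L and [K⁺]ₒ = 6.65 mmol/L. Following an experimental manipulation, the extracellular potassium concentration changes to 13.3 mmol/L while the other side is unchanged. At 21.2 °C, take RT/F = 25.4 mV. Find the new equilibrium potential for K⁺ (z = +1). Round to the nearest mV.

-56 mV

After the shift: [K⁺]_out = 13.3, [K⁺]_in = 122 mmol/L.
E_new = (25.4/1)·ln(13.3/122) = 25.40 · (-2.2163) = -56.29 mV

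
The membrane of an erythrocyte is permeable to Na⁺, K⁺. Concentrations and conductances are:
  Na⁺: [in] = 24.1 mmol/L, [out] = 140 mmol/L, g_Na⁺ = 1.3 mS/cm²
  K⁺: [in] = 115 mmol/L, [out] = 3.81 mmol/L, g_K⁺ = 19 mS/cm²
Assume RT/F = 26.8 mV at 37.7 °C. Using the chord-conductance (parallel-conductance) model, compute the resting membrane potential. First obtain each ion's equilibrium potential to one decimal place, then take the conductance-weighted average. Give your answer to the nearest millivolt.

E_Na⁺ = (26.8/1)·ln(140/24.1) = 47.2 mV
E_K⁺ = (26.8/1)·ln(3.81/115) = -91.3 mV
Vm = (Σ gᵢEᵢ)/(Σ gᵢ) = (1.3·47.2 + 19·-91.3) / (1.3 + 19)
= -1673.34 / 20.3 = -82.43 mV

-82 mV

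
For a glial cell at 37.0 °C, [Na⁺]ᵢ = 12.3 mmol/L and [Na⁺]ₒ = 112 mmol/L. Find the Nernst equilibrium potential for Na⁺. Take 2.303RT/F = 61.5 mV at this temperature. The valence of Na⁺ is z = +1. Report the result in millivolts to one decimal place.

59.0 mV

E = (61.5/z) · log₁₀([Na⁺]_out/[Na⁺]_in) with z = +1.
= (61.5/1) · log₁₀(112/12.3) = 61.50 · log₁₀(9.106)
= 61.50 · (0.9593) = 59.00 mV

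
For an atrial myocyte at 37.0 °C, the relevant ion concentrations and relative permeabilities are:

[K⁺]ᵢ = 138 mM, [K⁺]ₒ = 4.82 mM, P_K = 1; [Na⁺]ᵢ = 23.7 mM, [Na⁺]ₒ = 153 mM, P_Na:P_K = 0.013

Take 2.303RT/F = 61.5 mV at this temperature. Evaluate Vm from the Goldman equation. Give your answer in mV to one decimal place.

-80.4 mV

Vm = 61.5 · log₁₀[(Σ P·[cation]ₒ + Σ P·[anion]ᵢ) / (Σ P·[cation]ᵢ + Σ P·[anion]ₒ)]
Numerator = 1×4.82 + 0.013×153 = 6.809
Denominator = 1×138 + 0.013×23.7 = 138.3
Vm = 61.5 · log₁₀(0.049231) = 61.5 × (-1.3078) = -80.43 mV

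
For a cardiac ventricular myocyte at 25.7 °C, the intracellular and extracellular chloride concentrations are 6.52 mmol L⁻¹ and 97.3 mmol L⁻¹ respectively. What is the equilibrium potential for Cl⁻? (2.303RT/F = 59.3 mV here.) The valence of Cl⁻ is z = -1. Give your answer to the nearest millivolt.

-70 mV

E = (59.3/z) · log₁₀([Cl⁻]_out/[Cl⁻]_in) with z = -1.
For an anion, dividing by z = -1 reverses the sign.
= (59.3/-1) · log₁₀(97.3/6.52) = -59.30 · log₁₀(14.92)
= -59.30 · (1.1739) = -69.61 mV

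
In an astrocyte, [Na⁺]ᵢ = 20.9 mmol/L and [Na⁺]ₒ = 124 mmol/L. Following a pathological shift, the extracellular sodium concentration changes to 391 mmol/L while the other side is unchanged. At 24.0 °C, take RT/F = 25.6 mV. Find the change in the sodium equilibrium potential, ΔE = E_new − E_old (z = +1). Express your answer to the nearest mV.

29 mV

E_old = (25.6/1)·ln(124/20.9) = 45.58 mV
E_new = (25.6/1)·ln(391/20.9) = 74.98 mV
ΔE = 74.98 − (45.58) = 29.40 mV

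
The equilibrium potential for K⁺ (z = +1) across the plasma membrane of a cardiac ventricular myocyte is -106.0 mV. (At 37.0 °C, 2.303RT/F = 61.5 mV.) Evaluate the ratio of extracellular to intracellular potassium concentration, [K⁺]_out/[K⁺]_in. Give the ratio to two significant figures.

0.019

log₁₀([out]/[in]) = E·z/(61.5) = -106.0 × 1 / 61.5 = -1.7236
[out]/[in] = 10^(-1.7236) = 0.0189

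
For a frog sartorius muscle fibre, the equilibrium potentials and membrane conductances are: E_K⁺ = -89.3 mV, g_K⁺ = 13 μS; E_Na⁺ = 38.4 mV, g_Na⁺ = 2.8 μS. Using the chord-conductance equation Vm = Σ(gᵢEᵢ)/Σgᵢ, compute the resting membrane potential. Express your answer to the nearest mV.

-67 mV

Σ gᵢEᵢ = 13·(-89.3) + 2.8·(38.4) = -1053.38
Σ gᵢ = 13 + 2.8 = 15.8
Vm = -1053.38 / 15.8 = -66.67 mV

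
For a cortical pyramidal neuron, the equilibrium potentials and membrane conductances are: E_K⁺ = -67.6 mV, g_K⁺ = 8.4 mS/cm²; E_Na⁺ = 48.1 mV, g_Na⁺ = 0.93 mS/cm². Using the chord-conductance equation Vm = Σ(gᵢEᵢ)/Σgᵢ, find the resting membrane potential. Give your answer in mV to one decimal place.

Σ gᵢEᵢ = 8.4·(-67.6) + 0.93·(48.1) = -523.11
Σ gᵢ = 8.4 + 0.93 = 9.33
Vm = -523.11 / 9.33 = -56.07 mV

-56.1 mV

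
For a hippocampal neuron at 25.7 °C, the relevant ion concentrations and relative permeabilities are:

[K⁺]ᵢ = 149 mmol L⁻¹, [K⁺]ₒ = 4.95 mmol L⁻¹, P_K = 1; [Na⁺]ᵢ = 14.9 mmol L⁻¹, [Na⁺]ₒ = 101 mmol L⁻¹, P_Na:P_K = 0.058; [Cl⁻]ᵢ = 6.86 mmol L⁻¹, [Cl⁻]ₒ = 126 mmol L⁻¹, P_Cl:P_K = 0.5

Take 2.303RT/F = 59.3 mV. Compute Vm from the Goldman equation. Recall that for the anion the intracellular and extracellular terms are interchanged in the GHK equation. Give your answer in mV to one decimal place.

-69.7 mV

Vm = 59.3 · log₁₀[(Σ P·[cation]ₒ + Σ P·[anion]ᵢ) / (Σ P·[cation]ᵢ + Σ P·[anion]ₒ)]
Numerator = 1×4.95 + 0.058×101 + 0.5×6.86 = 14.24
Denominator = 1×149 + 0.058×14.9 + 0.5×126 = 212.9
Vm = 59.3 · log₁₀(0.066888) = 59.3 × (-1.1747) = -69.66 mV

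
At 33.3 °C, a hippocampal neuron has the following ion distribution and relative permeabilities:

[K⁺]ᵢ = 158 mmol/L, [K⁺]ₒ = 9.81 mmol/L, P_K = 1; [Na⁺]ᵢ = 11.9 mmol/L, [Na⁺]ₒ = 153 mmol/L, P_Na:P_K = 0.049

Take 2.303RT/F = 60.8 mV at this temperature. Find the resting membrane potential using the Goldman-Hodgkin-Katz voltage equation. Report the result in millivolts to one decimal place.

Vm = 60.8 · log₁₀[(Σ P·[cation]ₒ + Σ P·[anion]ᵢ) / (Σ P·[cation]ᵢ + Σ P·[anion]ₒ)]
Numerator = 1×9.81 + 0.049×153 = 17.31
Denominator = 1×158 + 0.049×11.9 = 158.6
Vm = 60.8 · log₁₀(0.10914) = 60.8 × (-0.9620) = -58.49 mV

-58.5 mV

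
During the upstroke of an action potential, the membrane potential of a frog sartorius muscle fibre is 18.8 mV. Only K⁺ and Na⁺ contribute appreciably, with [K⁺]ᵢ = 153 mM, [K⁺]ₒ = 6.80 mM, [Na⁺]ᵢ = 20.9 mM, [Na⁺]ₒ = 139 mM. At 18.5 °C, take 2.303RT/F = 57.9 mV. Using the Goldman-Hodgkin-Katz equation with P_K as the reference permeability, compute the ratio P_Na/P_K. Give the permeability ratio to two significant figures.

Let α = P_Na/P_K. GHK: Vm = 57.9·log₁₀[(Kₒ + α·Naₒ)/(Kᵢ + α·Naᵢ)].
10^(Vm/57.9) = 10^(18.8/57.9) = 2.112
So 2.112·(Kᵢ + α·Naᵢ) = Kₒ + α·Naₒ → α = (2.112·153.0 − 6.8) / (139.0 − 2.112·20.9)
α = (323.1 − 6.8) / (139.0 − 44.14) = 316.3/94.86 = 3.335

3.3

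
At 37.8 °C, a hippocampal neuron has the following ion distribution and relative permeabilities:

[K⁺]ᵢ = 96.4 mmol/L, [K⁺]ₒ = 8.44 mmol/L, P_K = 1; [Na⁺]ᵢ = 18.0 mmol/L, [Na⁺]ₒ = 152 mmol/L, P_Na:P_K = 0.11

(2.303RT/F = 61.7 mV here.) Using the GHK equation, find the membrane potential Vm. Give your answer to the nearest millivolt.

Vm = 61.7 · log₁₀[(Σ P·[cation]ₒ + Σ P·[anion]ᵢ) / (Σ P·[cation]ᵢ + Σ P·[anion]ₒ)]
Numerator = 1×8.44 + 0.11×152 = 25.16
Denominator = 1×96.4 + 0.11×18.0 = 98.38
Vm = 61.7 · log₁₀(0.25574) = 61.7 × (-0.5922) = -36.54 mV

-37 mV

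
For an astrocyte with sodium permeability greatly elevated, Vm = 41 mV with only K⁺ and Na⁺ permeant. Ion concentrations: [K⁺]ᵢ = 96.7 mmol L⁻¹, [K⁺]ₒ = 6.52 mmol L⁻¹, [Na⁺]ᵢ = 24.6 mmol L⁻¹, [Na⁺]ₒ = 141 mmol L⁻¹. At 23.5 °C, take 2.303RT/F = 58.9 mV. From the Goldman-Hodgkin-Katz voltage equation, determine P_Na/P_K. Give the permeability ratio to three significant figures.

25.2

Let α = P_Na/P_K. GHK: Vm = 58.9·log₁₀[(Kₒ + α·Naₒ)/(Kᵢ + α·Naᵢ)].
10^(Vm/58.9) = 10^(41.0/58.9) = 4.967
So 4.967·(Kᵢ + α·Naᵢ) = Kₒ + α·Naₒ → α = (4.967·96.7 − 6.52) / (141.0 − 4.967·24.6)
α = (480.3 − 6.52) / (141.0 − 122.2) = 473.8/18.81 = 25.19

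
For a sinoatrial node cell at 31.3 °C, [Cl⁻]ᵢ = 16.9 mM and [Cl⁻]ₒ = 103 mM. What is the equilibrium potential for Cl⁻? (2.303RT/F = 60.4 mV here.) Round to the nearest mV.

E = (60.4/z) · log₁₀([Cl⁻]_out/[Cl⁻]_in) with z = -1.
For an anion, dividing by z = -1 reverses the sign.
= (60.4/-1) · log₁₀(103/16.9) = -60.40 · log₁₀(6.095)
= -60.40 · (0.7850) = -47.41 mV

-47 mV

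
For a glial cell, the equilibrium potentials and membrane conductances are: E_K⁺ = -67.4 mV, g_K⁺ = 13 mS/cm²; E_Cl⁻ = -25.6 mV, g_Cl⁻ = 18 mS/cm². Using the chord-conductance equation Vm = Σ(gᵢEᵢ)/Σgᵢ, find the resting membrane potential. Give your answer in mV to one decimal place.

Σ gᵢEᵢ = 13·(-67.4) + 18·(-25.6) = -1337.00
Σ gᵢ = 13 + 18 = 31
Vm = -1337.00 / 31 = -43.13 mV

-43.1 mV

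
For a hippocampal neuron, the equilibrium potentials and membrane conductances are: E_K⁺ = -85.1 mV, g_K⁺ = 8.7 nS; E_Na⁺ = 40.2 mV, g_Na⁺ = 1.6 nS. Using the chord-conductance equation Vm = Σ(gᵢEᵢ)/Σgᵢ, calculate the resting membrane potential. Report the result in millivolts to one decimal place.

Σ gᵢEᵢ = 8.7·(-85.1) + 1.6·(40.2) = -676.05
Σ gᵢ = 8.7 + 1.6 = 10.3
Vm = -676.05 / 10.3 = -65.64 mV

-65.6 mV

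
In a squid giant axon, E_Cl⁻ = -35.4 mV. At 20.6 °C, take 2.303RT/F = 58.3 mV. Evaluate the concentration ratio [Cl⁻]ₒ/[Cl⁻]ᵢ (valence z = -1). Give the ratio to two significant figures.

4.0

log₁₀([out]/[in]) = E·z/(58.3) = -35.4 × -1 / 58.3 = 0.6072
[out]/[in] = 10^(0.6072) = 4.048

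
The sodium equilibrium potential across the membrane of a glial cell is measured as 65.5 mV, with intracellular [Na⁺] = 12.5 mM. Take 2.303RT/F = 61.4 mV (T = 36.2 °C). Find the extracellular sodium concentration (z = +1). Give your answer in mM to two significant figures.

Nernst: E = (61.4/1) · log₁₀([out]/[in]), so log₁₀([out]/[in]) = 65.5 × 1 / 61.4 = 1.0668.
[out]/[in] = 10^(1.0668) = 11.66.
[out] = 11.66 × 12.5 = 145.8 mM.

150 mM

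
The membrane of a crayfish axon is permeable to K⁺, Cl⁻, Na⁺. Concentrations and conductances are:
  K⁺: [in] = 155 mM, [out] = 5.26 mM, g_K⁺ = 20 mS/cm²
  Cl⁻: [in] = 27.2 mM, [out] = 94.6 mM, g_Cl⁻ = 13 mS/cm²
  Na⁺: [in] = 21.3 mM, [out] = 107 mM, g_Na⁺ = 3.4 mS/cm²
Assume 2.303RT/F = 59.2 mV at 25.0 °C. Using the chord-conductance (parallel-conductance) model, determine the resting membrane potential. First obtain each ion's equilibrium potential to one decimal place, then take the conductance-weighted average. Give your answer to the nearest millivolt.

-55 mV

E_K⁺ = (59.2/1)·log₁₀(5.26/155) = -87.0 mV
E_Cl⁻ = (59.2/-1)·log₁₀(94.6/27.2) = -32.0 mV
E_Na⁺ = (59.2/1)·log₁₀(107/21.3) = 41.5 mV
Vm = (Σ gᵢEᵢ)/(Σ gᵢ) = (20·-87.0 + 13·-32.0 + 3.4·41.5) / (20 + 13 + 3.4)
= -2014.90 / 36.4 = -55.35 mV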